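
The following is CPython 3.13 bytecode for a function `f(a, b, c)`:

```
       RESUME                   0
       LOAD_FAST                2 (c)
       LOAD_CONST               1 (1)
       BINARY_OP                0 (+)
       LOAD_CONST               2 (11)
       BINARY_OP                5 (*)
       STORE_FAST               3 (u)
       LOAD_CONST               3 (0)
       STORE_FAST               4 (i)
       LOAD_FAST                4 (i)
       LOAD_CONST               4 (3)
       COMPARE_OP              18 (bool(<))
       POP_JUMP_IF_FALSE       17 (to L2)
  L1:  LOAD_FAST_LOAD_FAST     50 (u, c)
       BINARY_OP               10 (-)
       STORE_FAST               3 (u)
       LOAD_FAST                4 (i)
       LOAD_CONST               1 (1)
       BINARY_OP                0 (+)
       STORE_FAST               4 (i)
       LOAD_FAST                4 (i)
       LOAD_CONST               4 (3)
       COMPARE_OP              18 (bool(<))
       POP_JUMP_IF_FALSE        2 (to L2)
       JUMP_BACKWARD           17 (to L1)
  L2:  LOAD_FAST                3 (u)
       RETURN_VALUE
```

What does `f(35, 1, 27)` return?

LOAD_FAST c → push 27. Stack: [27]
LOAD_CONST → push 1. Stack: [27, 1]
BINARY_OP + → 27 + 1 = 28. Stack: [28]
LOAD_CONST → push 11. Stack: [28, 11]
BINARY_OP * → 28 * 11 = 308. Stack: [308]
STORE_FAST u → u=308. Stack: []
LOAD_CONST → push 0. Stack: [0]
STORE_FAST i → i=0. Stack: []
LOAD_FAST i → push 0. Stack: [0]
LOAD_CONST → push 3. Stack: [0, 3]
COMPARE_OP bool(<) → 0 vs 3 = True. Stack: [True]
POP_JUMP_IF_FALSE → pop True; no jump. Stack: []
LOAD_FAST_LOAD_FAST u,c → push 308,27. Stack: [308, 27]
BINARY_OP - → 308 - 27 = 281. Stack: [281]
STORE_FAST u → u=281. Stack: []
LOAD_FAST i → push 0. Stack: [0]
LOAD_CONST → push 1. Stack: [0, 1]
BINARY_OP + → 0 + 1 = 1. Stack: [1]
STORE_FAST i → i=1. Stack: []
LOAD_FAST i → push 1. Stack: [1]
LOAD_CONST → push 3. Stack: [1, 3]
COMPARE_OP bool(<) → 1 vs 3 = True. Stack: [True]
POP_JUMP_IF_FALSE → pop True; no jump. Stack: []
LOAD_FAST_LOAD_FAST u,c → push 281,27. Stack: [281, 27]
BINARY_OP - → 281 - 27 = 254. Stack: [254]
STORE_FAST u → u=254. Stack: []
LOAD_FAST i → push 1. Stack: [1]
LOAD_CONST → push 1. Stack: [1, 1]
BINARY_OP + → 1 + 1 = 2. Stack: [2]
STORE_FAST i → i=2. Stack: []
LOAD_FAST i → push 2. Stack: [2]
LOAD_CONST → push 3. Stack: [2, 3]
COMPARE_OP bool(<) → 2 vs 3 = True. Stack: [True]
POP_JUMP_IF_FALSE → pop True; no jump. Stack: []
LOAD_FAST_LOAD_FAST u,c → push 254,27. Stack: [254, 27]
BINARY_OP - → 254 - 27 = 227. Stack: [227]
STORE_FAST u → u=227. Stack: []
LOAD_FAST i → push 2. Stack: [2]
LOAD_CONST → push 1. Stack: [2, 1]
BINARY_OP + → 2 + 1 = 3. Stack: [3]
STORE_FAST i → i=3. Stack: []
LOAD_FAST i → push 3. Stack: [3]
LOAD_CONST → push 3. Stack: [3, 3]
COMPARE_OP bool(<) → 3 vs 3 = False. Stack: [False]
POP_JUMP_IF_FALSE → pop False; jump. Stack: []
LOAD_FAST u → push 227. Stack: [227]
RETURN_VALUE → return 227.

227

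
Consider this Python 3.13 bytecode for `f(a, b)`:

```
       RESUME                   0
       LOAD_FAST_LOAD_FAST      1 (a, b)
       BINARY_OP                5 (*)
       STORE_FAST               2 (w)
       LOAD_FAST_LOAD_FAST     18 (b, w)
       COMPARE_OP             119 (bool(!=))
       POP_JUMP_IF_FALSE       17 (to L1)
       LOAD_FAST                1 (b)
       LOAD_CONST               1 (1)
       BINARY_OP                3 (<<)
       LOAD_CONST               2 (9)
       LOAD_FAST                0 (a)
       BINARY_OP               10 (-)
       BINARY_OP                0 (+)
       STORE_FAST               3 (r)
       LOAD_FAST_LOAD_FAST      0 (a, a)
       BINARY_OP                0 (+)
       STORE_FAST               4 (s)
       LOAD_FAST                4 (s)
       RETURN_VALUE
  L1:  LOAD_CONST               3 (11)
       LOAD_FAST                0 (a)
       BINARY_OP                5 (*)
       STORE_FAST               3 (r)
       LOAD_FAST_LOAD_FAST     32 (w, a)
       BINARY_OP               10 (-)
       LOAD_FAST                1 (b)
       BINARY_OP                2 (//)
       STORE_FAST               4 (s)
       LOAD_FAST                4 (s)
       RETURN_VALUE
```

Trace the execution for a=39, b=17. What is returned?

78

LOAD_FAST_LOAD_FAST a,b → push 39,17. Stack: [39, 17]
BINARY_OP * → 39 * 17 = 663. Stack: [663]
STORE_FAST w → w=663. Stack: []
LOAD_FAST_LOAD_FAST b,w → push 17,663. Stack: [17, 663]
COMPARE_OP bool(!=) → 17 vs 663 = True. Stack: [True]
POP_JUMP_IF_FALSE → pop True; no jump. Stack: []
LOAD_FAST b → push 17. Stack: [17]
LOAD_CONST → push 1. Stack: [17, 1]
BINARY_OP << → 17 << 1 = 34. Stack: [34]
LOAD_CONST → push 9. Stack: [34, 9]
LOAD_FAST a → push 39. Stack: [34, 9, 39]
BINARY_OP - → 9 - 39 = -30. Stack: [34, -30]
BINARY_OP + → 34 + -30 = 4. Stack: [4]
STORE_FAST r → r=4. Stack: []
LOAD_FAST_LOAD_FAST a,a → push 39,39. Stack: [39, 39]
BINARY_OP + → 39 + 39 = 78. Stack: [78]
STORE_FAST s → s=78. Stack: []
LOAD_FAST s → push 78. Stack: [78]
RETURN_VALUE → return 78.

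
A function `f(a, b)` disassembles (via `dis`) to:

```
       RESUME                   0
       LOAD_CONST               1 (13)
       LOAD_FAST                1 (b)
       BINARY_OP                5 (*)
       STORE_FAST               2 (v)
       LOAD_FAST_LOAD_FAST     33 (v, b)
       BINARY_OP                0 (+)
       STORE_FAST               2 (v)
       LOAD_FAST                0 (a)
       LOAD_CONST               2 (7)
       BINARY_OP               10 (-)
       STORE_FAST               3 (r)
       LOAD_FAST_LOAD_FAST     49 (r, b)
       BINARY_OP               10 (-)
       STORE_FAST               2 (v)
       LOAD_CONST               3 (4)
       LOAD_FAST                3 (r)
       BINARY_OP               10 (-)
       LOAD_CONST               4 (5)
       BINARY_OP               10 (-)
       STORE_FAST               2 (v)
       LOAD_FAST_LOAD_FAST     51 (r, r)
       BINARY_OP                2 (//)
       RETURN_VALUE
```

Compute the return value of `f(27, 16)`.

1

LOAD_CONST → push 13. Stack: [13]
LOAD_FAST b → push 16. Stack: [13, 16]
BINARY_OP * → 13 * 16 = 208. Stack: [208]
STORE_FAST v → v=208. Stack: []
LOAD_FAST_LOAD_FAST v,b → push 208,16. Stack: [208, 16]
BINARY_OP + → 208 + 16 = 224. Stack: [224]
STORE_FAST v → v=224. Stack: []
LOAD_FAST a → push 27. Stack: [27]
LOAD_CONST → push 7. Stack: [27, 7]
BINARY_OP - → 27 - 7 = 20. Stack: [20]
STORE_FAST r → r=20. Stack: []
LOAD_FAST_LOAD_FAST r,b → push 20,16. Stack: [20, 16]
BINARY_OP - → 20 - 16 = 4. Stack: [4]
STORE_FAST v → v=4. Stack: []
LOAD_CONST → push 4. Stack: [4]
LOAD_FAST r → push 20. Stack: [4, 20]
BINARY_OP - → 4 - 20 = -16. Stack: [-16]
LOAD_CONST → push 5. Stack: [-16, 5]
BINARY_OP - → -16 - 5 = -21. Stack: [-21]
STORE_FAST v → v=-21. Stack: []
LOAD_FAST_LOAD_FAST r,r → push 20,20. Stack: [20, 20]
BINARY_OP // → 20 // 20 = 1. Stack: [1]
RETURN_VALUE → return 1.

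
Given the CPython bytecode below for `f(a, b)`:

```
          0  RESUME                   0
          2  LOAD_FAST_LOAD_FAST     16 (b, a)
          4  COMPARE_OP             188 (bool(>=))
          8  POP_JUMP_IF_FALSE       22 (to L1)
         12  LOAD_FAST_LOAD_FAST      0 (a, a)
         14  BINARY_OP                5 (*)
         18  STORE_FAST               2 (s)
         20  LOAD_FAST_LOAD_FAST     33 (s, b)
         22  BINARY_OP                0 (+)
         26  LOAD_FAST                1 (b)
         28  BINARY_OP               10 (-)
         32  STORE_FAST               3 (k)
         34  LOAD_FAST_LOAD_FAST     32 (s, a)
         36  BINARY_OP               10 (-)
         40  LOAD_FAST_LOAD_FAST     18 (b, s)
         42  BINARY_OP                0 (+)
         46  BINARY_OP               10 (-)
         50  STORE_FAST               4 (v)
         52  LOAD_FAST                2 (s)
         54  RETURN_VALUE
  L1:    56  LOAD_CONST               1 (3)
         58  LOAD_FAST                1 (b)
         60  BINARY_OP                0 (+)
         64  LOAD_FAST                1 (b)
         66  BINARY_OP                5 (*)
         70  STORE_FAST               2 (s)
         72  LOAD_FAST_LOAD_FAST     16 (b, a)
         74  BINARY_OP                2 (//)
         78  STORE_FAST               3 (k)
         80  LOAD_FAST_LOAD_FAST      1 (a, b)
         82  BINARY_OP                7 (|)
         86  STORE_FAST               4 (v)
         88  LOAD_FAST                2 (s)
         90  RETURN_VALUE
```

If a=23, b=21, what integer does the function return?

LOAD_FAST_LOAD_FAST b,a → push 21,23. Stack: [21, 23]
COMPARE_OP bool(>=) → 21 vs 23 = False. Stack: [False]
POP_JUMP_IF_FALSE → pop False; jump. Stack: []
LOAD_CONST → push 3. Stack: [3]
LOAD_FAST b → push 21. Stack: [3, 21]
BINARY_OP + → 3 + 21 = 24. Stack: [24]
LOAD_FAST b → push 21. Stack: [24, 21]
BINARY_OP * → 24 * 21 = 504. Stack: [504]
STORE_FAST s → s=504. Stack: []
LOAD_FAST_LOAD_FAST b,a → push 21,23. Stack: [21, 23]
BINARY_OP // → 21 // 23 = 0. Stack: [0]
STORE_FAST k → k=0. Stack: []
LOAD_FAST_LOAD_FAST a,b → push 23,21. Stack: [23, 21]
BINARY_OP | → 23 | 21 = 23. Stack: [23]
STORE_FAST v → v=23. Stack: []
LOAD_FAST s → push 504. Stack: [504]
RETURN_VALUE → return 504.

504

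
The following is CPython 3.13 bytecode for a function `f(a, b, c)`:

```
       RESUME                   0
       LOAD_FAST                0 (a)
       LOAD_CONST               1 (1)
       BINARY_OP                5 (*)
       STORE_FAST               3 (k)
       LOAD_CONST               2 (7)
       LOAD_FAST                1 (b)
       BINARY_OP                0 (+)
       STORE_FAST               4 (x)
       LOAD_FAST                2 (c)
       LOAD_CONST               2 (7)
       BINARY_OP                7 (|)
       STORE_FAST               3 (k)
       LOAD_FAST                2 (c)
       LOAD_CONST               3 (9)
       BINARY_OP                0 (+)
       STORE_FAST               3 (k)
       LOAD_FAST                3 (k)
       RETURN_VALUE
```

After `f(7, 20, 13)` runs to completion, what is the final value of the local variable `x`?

27

LOAD_FAST a → push 7. Stack: [7]
LOAD_CONST → push 1. Stack: [7, 1]
BINARY_OP * → 7 * 1 = 7. Stack: [7]
STORE_FAST k → k=7. Stack: []
LOAD_CONST → push 7. Stack: [7]
LOAD_FAST b → push 20. Stack: [7, 20]
BINARY_OP + → 7 + 20 = 27. Stack: [27]
STORE_FAST x → x=27. Stack: []
LOAD_FAST c → push 13. Stack: [13]
LOAD_CONST → push 7. Stack: [13, 7]
BINARY_OP | → 13 | 7 = 15. Stack: [15]
STORE_FAST k → k=15. Stack: []
LOAD_FAST c → push 13. Stack: [13]
LOAD_CONST → push 9. Stack: [13, 9]
BINARY_OP + → 13 + 9 = 22. Stack: [22]
STORE_FAST k → k=22. Stack: []
LOAD_FAST k → push 22. Stack: [22]
RETURN_VALUE → return 22.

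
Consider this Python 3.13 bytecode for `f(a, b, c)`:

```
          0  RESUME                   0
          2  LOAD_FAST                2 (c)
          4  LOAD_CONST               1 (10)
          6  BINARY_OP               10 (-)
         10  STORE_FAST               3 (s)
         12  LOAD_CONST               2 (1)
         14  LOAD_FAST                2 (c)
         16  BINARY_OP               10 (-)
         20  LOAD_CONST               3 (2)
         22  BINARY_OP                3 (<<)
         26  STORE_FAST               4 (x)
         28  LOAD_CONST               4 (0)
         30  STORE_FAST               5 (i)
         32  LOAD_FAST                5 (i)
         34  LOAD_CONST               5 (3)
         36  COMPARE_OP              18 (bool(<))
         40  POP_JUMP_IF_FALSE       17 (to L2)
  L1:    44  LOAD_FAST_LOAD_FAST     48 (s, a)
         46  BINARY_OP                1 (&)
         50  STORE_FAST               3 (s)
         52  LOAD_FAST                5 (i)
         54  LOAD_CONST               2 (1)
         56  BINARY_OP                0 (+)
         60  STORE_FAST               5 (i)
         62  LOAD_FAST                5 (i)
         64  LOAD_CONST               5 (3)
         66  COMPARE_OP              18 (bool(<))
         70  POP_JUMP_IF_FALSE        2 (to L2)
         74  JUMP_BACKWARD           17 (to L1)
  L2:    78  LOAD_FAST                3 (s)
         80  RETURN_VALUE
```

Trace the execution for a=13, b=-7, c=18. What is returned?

LOAD_FAST c → push 18. Stack: [18]
LOAD_CONST → push 10. Stack: [18, 10]
BINARY_OP - → 18 - 10 = 8. Stack: [8]
STORE_FAST s → s=8. Stack: []
LOAD_CONST → push 1. Stack: [1]
LOAD_FAST c → push 18. Stack: [1, 18]
BINARY_OP - → 1 - 18 = -17. Stack: [-17]
LOAD_CONST → push 2. Stack: [-17, 2]
BINARY_OP << → -17 << 2 = -68. Stack: [-68]
STORE_FAST x → x=-68. Stack: []
LOAD_CONST → push 0. Stack: [0]
STORE_FAST i → i=0. Stack: []
LOAD_FAST i → push 0. Stack: [0]
LOAD_CONST → push 3. Stack: [0, 3]
COMPARE_OP bool(<) → 0 vs 3 = True. Stack: [True]
POP_JUMP_IF_FALSE → pop True; no jump. Stack: []
LOAD_FAST_LOAD_FAST s,a → push 8,13. Stack: [8, 13]
BINARY_OP & → 8 & 13 = 8. Stack: [8]
STORE_FAST s → s=8. Stack: []
LOAD_FAST i → push 0. Stack: [0]
LOAD_CONST → push 1. Stack: [0, 1]
BINARY_OP + → 0 + 1 = 1. Stack: [1]
STORE_FAST i → i=1. Stack: []
LOAD_FAST i → push 1. Stack: [1]
LOAD_CONST → push 3. Stack: [1, 3]
COMPARE_OP bool(<) → 1 vs 3 = True. Stack: [True]
POP_JUMP_IF_FALSE → pop True; no jump. Stack: []
LOAD_FAST_LOAD_FAST s,a → push 8,13. Stack: [8, 13]
BINARY_OP & → 8 & 13 = 8. Stack: [8]
STORE_FAST s → s=8. Stack: []
LOAD_FAST i → push 1. Stack: [1]
LOAD_CONST → push 1. Stack: [1, 1]
BINARY_OP + → 1 + 1 = 2. Stack: [2]
STORE_FAST i → i=2. Stack: []
LOAD_FAST i → push 2. Stack: [2]
LOAD_CONST → push 3. Stack: [2, 3]
COMPARE_OP bool(<) → 2 vs 3 = True. Stack: [True]
POP_JUMP_IF_FALSE → pop True; no jump. Stack: []
LOAD_FAST_LOAD_FAST s,a → push 8,13. Stack: [8, 13]
BINARY_OP & → 8 & 13 = 8. Stack: [8]
STORE_FAST s → s=8. Stack: []
LOAD_FAST i → push 2. Stack: [2]
LOAD_CONST → push 1. Stack: [2, 1]
BINARY_OP + → 2 + 1 = 3. Stack: [3]
STORE_FAST i → i=3. Stack: []
LOAD_FAST i → push 3. Stack: [3]
LOAD_CONST → push 3. Stack: [3, 3]
COMPARE_OP bool(<) → 3 vs 3 = False. Stack: [False]
POP_JUMP_IF_FALSE → pop False; jump. Stack: []
LOAD_FAST s → push 8. Stack: [8]
RETURN_VALUE → return 8.

8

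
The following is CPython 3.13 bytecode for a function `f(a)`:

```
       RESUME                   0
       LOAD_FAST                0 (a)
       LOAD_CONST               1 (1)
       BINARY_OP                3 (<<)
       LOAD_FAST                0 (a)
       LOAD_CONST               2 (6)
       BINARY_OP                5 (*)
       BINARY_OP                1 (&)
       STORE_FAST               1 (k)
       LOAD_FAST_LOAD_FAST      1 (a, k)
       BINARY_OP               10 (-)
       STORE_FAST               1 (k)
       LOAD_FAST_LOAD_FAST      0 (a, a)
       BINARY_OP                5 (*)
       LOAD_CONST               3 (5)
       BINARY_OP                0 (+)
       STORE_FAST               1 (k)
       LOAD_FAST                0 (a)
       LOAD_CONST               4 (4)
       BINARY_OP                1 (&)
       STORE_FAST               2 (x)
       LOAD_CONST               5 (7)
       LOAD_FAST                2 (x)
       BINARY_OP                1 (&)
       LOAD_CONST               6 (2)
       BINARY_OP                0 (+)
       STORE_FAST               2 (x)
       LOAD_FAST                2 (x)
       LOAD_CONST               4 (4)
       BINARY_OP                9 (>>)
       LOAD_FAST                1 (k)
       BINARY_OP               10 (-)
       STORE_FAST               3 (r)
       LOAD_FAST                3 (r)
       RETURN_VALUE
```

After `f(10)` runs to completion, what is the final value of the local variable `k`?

105

LOAD_FAST a → push 10. Stack: [10]
LOAD_CONST → push 1. Stack: [10, 1]
BINARY_OP << → 10 << 1 = 20. Stack: [20]
LOAD_FAST a → push 10. Stack: [20, 10]
LOAD_CONST → push 6. Stack: [20, 10, 6]
BINARY_OP * → 10 * 6 = 60. Stack: [20, 60]
BINARY_OP & → 20 & 60 = 20. Stack: [20]
STORE_FAST k → k=20. Stack: []
LOAD_FAST_LOAD_FAST a,k → push 10,20. Stack: [10, 20]
BINARY_OP - → 10 - 20 = -10. Stack: [-10]
STORE_FAST k → k=-10. Stack: []
LOAD_FAST_LOAD_FAST a,a → push 10,10. Stack: [10, 10]
BINARY_OP * → 10 * 10 = 100. Stack: [100]
LOAD_CONST → push 5. Stack: [100, 5]
BINARY_OP + → 100 + 5 = 105. Stack: [105]
STORE_FAST k → k=105. Stack: []
LOAD_FAST a → push 10. Stack: [10]
LOAD_CONST → push 4. Stack: [10, 4]
BINARY_OP & → 10 & 4 = 0. Stack: [0]
STORE_FAST x → x=0. Stack: []
LOAD_CONST → push 7. Stack: [7]
LOAD_FAST x → push 0. Stack: [7, 0]
BINARY_OP & → 7 & 0 = 0. Stack: [0]
LOAD_CONST → push 2. Stack: [0, 2]
BINARY_OP + → 0 + 2 = 2. Stack: [2]
STORE_FAST x → x=2. Stack: []
LOAD_FAST x → push 2. Stack: [2]
LOAD_CONST → push 4. Stack: [2, 4]
BINARY_OP >> → 2 >> 4 = 0. Stack: [0]
LOAD_FAST k → push 105. Stack: [0, 105]
BINARY_OP - → 0 - 105 = -105. Stack: [-105]
STORE_FAST r → r=-105. Stack: []
LOAD_FAST r → push -105. Stack: [-105]
RETURN_VALUE → return -105.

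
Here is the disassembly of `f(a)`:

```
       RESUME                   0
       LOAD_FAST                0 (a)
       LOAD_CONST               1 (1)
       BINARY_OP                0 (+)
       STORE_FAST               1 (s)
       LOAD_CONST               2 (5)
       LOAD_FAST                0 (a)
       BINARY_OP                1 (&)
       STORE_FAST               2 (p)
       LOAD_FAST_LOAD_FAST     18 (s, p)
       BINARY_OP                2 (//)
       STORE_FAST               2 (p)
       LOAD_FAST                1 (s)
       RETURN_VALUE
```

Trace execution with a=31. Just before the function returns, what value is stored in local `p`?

LOAD_FAST a → push 31. Stack: [31]
LOAD_CONST → push 1. Stack: [31, 1]
BINARY_OP + → 31 + 1 = 32. Stack: [32]
STORE_FAST s → s=32. Stack: []
LOAD_CONST → push 5. Stack: [5]
LOAD_FAST a → push 31. Stack: [5, 31]
BINARY_OP & → 5 & 31 = 5. Stack: [5]
STORE_FAST p → p=5. Stack: []
LOAD_FAST_LOAD_FAST s,p → push 32,5. Stack: [32, 5]
BINARY_OP // → 32 // 5 = 6. Stack: [6]
STORE_FAST p → p=6. Stack: []
LOAD_FAST s → push 32. Stack: [32]
RETURN_VALUE → return 32.

6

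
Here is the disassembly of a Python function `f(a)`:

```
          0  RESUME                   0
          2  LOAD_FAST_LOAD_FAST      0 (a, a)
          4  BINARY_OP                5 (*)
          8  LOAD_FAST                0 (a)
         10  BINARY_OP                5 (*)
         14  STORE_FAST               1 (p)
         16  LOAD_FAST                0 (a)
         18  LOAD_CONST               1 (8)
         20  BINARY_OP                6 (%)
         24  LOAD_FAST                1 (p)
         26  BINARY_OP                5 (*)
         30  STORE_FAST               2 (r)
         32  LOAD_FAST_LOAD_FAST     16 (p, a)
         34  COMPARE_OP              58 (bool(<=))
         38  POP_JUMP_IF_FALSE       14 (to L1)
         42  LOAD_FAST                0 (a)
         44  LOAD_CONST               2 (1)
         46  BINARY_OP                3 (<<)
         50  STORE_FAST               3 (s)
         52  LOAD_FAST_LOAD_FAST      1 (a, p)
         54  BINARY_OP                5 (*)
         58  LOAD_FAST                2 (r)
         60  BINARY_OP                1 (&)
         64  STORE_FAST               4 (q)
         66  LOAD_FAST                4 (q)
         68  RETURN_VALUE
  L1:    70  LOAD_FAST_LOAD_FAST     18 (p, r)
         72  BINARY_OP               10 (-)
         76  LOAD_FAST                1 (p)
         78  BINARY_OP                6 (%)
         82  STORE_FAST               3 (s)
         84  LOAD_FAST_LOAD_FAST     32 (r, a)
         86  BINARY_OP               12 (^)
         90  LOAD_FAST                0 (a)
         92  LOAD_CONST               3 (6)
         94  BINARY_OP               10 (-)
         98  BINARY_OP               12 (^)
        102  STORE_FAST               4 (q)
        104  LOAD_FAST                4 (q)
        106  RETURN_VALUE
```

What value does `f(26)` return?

LOAD_FAST_LOAD_FAST a,a → push 26,26. Stack: [26, 26]
BINARY_OP * → 26 * 26 = 676. Stack: [676]
LOAD_FAST a → push 26. Stack: [676, 26]
BINARY_OP * → 676 * 26 = 17576. Stack: [17576]
STORE_FAST p → p=17576. Stack: []
LOAD_FAST a → push 26. Stack: [26]
LOAD_CONST → push 8. Stack: [26, 8]
BINARY_OP % → 26 % 8 = 2. Stack: [2]
LOAD_FAST p → push 17576. Stack: [2, 17576]
BINARY_OP * → 2 * 17576 = 35152. Stack: [35152]
STORE_FAST r → r=35152. Stack: []
LOAD_FAST_LOAD_FAST p,a → push 17576,26. Stack: [17576, 26]
COMPARE_OP bool(<=) → 17576 vs 26 = False. Stack: [False]
POP_JUMP_IF_FALSE → pop False; jump. Stack: []
LOAD_FAST_LOAD_FAST p,r → push 17576,35152. Stack: [17576, 35152]
BINARY_OP - → 17576 - 35152 = -17576. Stack: [-17576]
LOAD_FAST p → push 17576. Stack: [-17576, 17576]
BINARY_OP % → -17576 % 17576 = 0. Stack: [0]
STORE_FAST s → s=0. Stack: []
LOAD_FAST_LOAD_FAST r,a → push 35152,26. Stack: [35152, 26]
BINARY_OP ^ → 35152 ^ 26 = 35146. Stack: [35146]
LOAD_FAST a → push 26. Stack: [35146, 26]
LOAD_CONST → push 6. Stack: [35146, 26, 6]
BINARY_OP - → 26 - 6 = 20. Stack: [35146, 20]
BINARY_OP ^ → 35146 ^ 20 = 35166. Stack: [35166]
STORE_FAST q → q=35166. Stack: []
LOAD_FAST q → push 35166. Stack: [35166]
RETURN_VALUE → return 35166.

35166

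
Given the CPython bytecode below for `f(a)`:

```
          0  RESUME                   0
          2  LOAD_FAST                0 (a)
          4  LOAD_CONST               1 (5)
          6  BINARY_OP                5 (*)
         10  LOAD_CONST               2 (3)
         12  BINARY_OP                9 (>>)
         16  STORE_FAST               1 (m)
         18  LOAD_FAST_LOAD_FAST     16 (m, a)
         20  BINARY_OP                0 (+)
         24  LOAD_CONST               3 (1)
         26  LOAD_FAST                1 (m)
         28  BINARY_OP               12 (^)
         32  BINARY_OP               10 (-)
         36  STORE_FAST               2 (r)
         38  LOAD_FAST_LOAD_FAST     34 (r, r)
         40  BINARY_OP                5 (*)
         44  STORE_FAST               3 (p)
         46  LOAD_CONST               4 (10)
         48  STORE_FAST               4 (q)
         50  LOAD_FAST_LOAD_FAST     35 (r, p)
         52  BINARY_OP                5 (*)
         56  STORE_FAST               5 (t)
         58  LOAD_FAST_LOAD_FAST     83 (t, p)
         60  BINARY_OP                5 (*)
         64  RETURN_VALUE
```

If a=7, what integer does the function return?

7776

LOAD_FAST a → push 7. Stack: [7]
LOAD_CONST → push 5. Stack: [7, 5]
BINARY_OP * → 7 * 5 = 35. Stack: [35]
LOAD_CONST → push 3. Stack: [35, 3]
BINARY_OP >> → 35 >> 3 = 4. Stack: [4]
STORE_FAST m → m=4. Stack: []
LOAD_FAST_LOAD_FAST m,a → push 4,7. Stack: [4, 7]
BINARY_OP + → 4 + 7 = 11. Stack: [11]
LOAD_CONST → push 1. Stack: [11, 1]
LOAD_FAST m → push 4. Stack: [11, 1, 4]
BINARY_OP ^ → 1 ^ 4 = 5. Stack: [11, 5]
BINARY_OP - → 11 - 5 = 6. Stack: [6]
STORE_FAST r → r=6. Stack: []
LOAD_FAST_LOAD_FAST r,r → push 6,6. Stack: [6, 6]
BINARY_OP * → 6 * 6 = 36. Stack: [36]
STORE_FAST p → p=36. Stack: []
LOAD_CONST → push 10. Stack: [10]
STORE_FAST q → q=10. Stack: []
LOAD_FAST_LOAD_FAST r,p → push 6,36. Stack: [6, 36]
BINARY_OP * → 6 * 36 = 216. Stack: [216]
STORE_FAST t → t=216. Stack: []
LOAD_FAST_LOAD_FAST t,p → push 216,36. Stack: [216, 36]
BINARY_OP * → 216 * 36 = 7776. Stack: [7776]
RETURN_VALUE → return 7776.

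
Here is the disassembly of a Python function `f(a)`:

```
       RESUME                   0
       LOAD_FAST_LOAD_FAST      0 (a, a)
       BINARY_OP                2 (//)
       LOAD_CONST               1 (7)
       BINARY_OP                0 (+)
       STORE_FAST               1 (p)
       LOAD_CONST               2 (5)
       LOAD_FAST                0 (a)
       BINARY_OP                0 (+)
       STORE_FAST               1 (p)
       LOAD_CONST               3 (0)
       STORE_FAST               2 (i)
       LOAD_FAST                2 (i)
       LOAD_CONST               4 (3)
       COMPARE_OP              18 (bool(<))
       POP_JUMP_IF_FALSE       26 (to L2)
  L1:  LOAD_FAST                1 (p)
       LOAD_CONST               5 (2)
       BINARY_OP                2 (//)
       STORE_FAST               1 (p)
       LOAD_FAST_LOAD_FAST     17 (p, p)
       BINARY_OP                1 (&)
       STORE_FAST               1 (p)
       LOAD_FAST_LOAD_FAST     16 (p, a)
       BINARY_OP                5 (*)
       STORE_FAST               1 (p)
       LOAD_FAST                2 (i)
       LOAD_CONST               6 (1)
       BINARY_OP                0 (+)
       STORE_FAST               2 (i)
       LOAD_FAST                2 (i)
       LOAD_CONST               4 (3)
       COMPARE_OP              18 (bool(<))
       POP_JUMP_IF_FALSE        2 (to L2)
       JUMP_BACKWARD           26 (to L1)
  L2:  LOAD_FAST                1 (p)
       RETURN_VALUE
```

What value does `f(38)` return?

LOAD_FAST_LOAD_FAST a,a → push 38,38
BINARY_OP // → 38 // 38 = 1
LOAD_CONST → push 7
BINARY_OP + → 1 + 7 = 8
STORE_FAST p → p=8
LOAD_CONST → push 5
LOAD_FAST a → push 38
BINARY_OP + → 5 + 38 = 43
STORE_FAST p → p=43
LOAD_CONST → push 0
STORE_FAST i → i=0
LOAD_FAST i → push 0
LOAD_CONST → push 3
COMPARE_OP bool(<) → 0 vs 3 = True
POP_JUMP_IF_FALSE → pop True; no jump
LOAD_FAST p → push 43
LOAD_CONST → push 2
BINARY_OP // → 43 // 2 = 21
STORE_FAST p → p=21
LOAD_FAST_LOAD_FAST p,p → push 21,21
BINARY_OP & → 21 & 21 = 21
STORE_FAST p → p=21
LOAD_FAST_LOAD_FAST p,a → push 21,38
BINARY_OP * → 21 * 38 = 798
STORE_FAST p → p=798
LOAD_FAST i → push 0
LOAD_CONST → push 1
BINARY_OP + → 0 + 1 = 1
STORE_FAST i → i=1
LOAD_FAST i → push 1
LOAD_CONST → push 3
COMPARE_OP bool(<) → 1 vs 3 = True
POP_JUMP_IF_FALSE → pop True; no jump
LOAD_FAST p → push 798
LOAD_CONST → push 2
BINARY_OP // → 798 // 2 = 399
STORE_FAST p → p=399
LOAD_FAST_LOAD_FAST p,p → push 399,399
BINARY_OP & → 399 & 399 = 399
STORE_FAST p → p=399
LOAD_FAST_LOAD_FAST p,a → push 399,38
BINARY_OP * → 399 * 38 = 15162
STORE_FAST p → p=15162
LOAD_FAST i → push 1
LOAD_CONST → push 1
BINARY_OP + → 1 + 1 = 2
STORE_FAST i → i=2
LOAD_FAST i → push 2
LOAD_CONST → push 3
COMPARE_OP bool(<) → 2 vs 3 = True
POP_JUMP_IF_FALSE → pop True; no jump
LOAD_FAST p → push 15162
LOAD_CONST → push 2
BINARY_OP // → 15162 // 2 = 7581
STORE_FAST p → p=7581
LOAD_FAST_LOAD_FAST p,p → push 7581,7581
BINARY_OP & → 7581 & 7581 = 7581
STORE_FAST p → p=7581
LOAD_FAST_LOAD_FAST p,a → push 7581,38
BINARY_OP * → 7581 * 38 = 288078
STORE_FAST p → p=288078
LOAD_FAST i → push 2
LOAD_CONST → push 1
BINARY_OP + → 2 + 1 = 3
STORE_FAST i → i=3
LOAD_FAST i → push 3
LOAD_CONST → push 3
COMPARE_OP bool(<) → 3 vs 3 = False
POP_JUMP_IF_FALSE → pop False; jump
LOAD_FAST p → push 288078
RETURN_VALUE → return 288078.

288078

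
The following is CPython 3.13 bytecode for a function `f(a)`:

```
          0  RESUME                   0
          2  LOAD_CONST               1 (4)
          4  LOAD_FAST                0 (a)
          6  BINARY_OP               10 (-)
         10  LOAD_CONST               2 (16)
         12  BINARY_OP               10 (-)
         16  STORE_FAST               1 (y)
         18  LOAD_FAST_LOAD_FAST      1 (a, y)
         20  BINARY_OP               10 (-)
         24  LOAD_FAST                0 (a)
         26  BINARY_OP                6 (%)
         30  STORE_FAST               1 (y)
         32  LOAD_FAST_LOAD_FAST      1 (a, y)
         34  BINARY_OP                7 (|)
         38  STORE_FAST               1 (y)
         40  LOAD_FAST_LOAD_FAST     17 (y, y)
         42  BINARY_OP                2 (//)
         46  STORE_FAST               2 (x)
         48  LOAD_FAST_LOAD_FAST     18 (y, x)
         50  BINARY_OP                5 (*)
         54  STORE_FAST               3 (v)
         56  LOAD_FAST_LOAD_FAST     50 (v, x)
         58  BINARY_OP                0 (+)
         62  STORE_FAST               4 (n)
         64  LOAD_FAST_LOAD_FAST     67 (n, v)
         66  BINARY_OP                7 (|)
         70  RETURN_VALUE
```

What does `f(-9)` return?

LOAD_CONST → push 4. Stack: [4]
LOAD_FAST a → push -9. Stack: [4, -9]
BINARY_OP - → 4 - -9 = 13. Stack: [13]
LOAD_CONST → push 16. Stack: [13, 16]
BINARY_OP - → 13 - 16 = -3. Stack: [-3]
STORE_FAST y → y=-3. Stack: []
LOAD_FAST_LOAD_FAST a,y → push -9,-3. Stack: [-9, -3]
BINARY_OP - → -9 - -3 = -6. Stack: [-6]
LOAD_FAST a → push -9. Stack: [-6, -9]
BINARY_OP % → -6 % -9 = -6. Stack: [-6]
STORE_FAST y → y=-6. Stack: []
LOAD_FAST_LOAD_FAST a,y → push -9,-6. Stack: [-9, -6]
BINARY_OP | → -9 | -6 = -1. Stack: [-1]
STORE_FAST y → y=-1. Stack: []
LOAD_FAST_LOAD_FAST y,y → push -1,-1. Stack: [-1, -1]
BINARY_OP // → -1 // -1 = 1. Stack: [1]
STORE_FAST x → x=1. Stack: []
LOAD_FAST_LOAD_FAST y,x → push -1,1. Stack: [-1, 1]
BINARY_OP * → -1 * 1 = -1. Stack: [-1]
STORE_FAST v → v=-1. Stack: []
LOAD_FAST_LOAD_FAST v,x → push -1,1. Stack: [-1, 1]
BINARY_OP + → -1 + 1 = 0. Stack: [0]
STORE_FAST n → n=0. Stack: []
LOAD_FAST_LOAD_FAST n,v → push 0,-1. Stack: [0, -1]
BINARY_OP | → 0 | -1 = -1. Stack: [-1]
RETURN_VALUE → return -1.

-1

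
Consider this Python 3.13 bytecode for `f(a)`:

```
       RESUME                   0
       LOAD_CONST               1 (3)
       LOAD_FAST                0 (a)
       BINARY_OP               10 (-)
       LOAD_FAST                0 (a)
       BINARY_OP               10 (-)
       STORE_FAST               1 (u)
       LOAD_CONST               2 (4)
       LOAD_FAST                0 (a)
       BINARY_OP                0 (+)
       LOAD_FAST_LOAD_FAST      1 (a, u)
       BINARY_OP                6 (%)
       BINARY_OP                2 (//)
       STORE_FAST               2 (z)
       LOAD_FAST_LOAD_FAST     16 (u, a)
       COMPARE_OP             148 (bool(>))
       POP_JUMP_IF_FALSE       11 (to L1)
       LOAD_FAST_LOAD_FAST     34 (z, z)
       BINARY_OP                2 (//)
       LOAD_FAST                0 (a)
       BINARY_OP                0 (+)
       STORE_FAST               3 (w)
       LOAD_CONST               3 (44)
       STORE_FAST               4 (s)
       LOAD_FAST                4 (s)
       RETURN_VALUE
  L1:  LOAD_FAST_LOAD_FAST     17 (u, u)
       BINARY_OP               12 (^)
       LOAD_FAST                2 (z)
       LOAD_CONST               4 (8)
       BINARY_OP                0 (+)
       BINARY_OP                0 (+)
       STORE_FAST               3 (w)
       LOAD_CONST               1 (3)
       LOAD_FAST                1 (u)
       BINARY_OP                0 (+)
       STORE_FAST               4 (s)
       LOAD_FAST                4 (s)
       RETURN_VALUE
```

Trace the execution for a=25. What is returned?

-44

LOAD_CONST → push 3. Stack: [3]
LOAD_FAST a → push 25. Stack: [3, 25]
BINARY_OP - → 3 - 25 = -22. Stack: [-22]
LOAD_FAST a → push 25. Stack: [-22, 25]
BINARY_OP - → -22 - 25 = -47. Stack: [-47]
STORE_FAST u → u=-47. Stack: []
LOAD_CONST → push 4. Stack: [4]
LOAD_FAST a → push 25. Stack: [4, 25]
BINARY_OP + → 4 + 25 = 29. Stack: [29]
LOAD_FAST_LOAD_FAST a,u → push 25,-47. Stack: [29, 25, -47]
BINARY_OP % → 25 % -47 = -22. Stack: [29, -22]
BINARY_OP // → 29 // -22 = -2. Stack: [-2]
STORE_FAST z → z=-2. Stack: []
LOAD_FAST_LOAD_FAST u,a → push -47,25. Stack: [-47, 25]
COMPARE_OP bool(>) → -47 vs 25 = False. Stack: [False]
POP_JUMP_IF_FALSE → pop False; jump. Stack: []
LOAD_FAST_LOAD_FAST u,u → push -47,-47. Stack: [-47, -47]
BINARY_OP ^ → -47 ^ -47 = 0. Stack: [0]
LOAD_FAST z → push -2. Stack: [0, -2]
LOAD_CONST → push 8. Stack: [0, -2, 8]
BINARY_OP + → -2 + 8 = 6. Stack: [0, 6]
BINARY_OP + → 0 + 6 = 6. Stack: [6]
STORE_FAST w → w=6. Stack: []
LOAD_CONST → push 3. Stack: [3]
LOAD_FAST u → push -47. Stack: [3, -47]
BINARY_OP + → 3 + -47 = -44. Stack: [-44]
STORE_FAST s → s=-44. Stack: []
LOAD_FAST s → push -44. Stack: [-44]
RETURN_VALUE → return -44.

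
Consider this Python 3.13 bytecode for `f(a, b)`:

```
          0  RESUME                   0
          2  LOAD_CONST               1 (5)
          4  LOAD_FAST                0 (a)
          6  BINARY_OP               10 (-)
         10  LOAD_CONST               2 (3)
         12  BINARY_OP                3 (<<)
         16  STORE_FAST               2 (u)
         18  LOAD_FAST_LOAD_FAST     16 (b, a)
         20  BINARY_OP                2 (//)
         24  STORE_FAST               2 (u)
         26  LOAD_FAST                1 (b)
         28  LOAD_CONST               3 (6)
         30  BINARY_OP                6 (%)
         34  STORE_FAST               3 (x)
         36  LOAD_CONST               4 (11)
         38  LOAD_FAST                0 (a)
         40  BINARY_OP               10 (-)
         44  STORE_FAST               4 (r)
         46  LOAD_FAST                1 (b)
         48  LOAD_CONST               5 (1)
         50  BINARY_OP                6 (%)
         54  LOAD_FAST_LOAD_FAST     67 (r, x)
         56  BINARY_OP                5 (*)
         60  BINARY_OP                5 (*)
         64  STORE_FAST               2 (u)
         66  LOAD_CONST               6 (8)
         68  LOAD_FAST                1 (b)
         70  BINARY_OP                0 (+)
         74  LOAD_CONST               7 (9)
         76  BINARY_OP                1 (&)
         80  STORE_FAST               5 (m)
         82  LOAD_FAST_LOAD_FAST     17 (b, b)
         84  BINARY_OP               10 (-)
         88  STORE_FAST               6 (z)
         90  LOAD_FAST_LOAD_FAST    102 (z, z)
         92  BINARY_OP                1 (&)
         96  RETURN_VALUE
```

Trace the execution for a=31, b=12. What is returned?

0

LOAD_CONST → push 5. Stack: [5]
LOAD_FAST a → push 31. Stack: [5, 31]
BINARY_OP - → 5 - 31 = -26. Stack: [-26]
LOAD_CONST → push 3. Stack: [-26, 3]
BINARY_OP << → -26 << 3 = -208. Stack: [-208]
STORE_FAST u → u=-208. Stack: []
LOAD_FAST_LOAD_FAST b,a → push 12,31. Stack: [12, 31]
BINARY_OP // → 12 // 31 = 0. Stack: [0]
STORE_FAST u → u=0. Stack: []
LOAD_FAST b → push 12. Stack: [12]
LOAD_CONST → push 6. Stack: [12, 6]
BINARY_OP % → 12 % 6 = 0. Stack: [0]
STORE_FAST x → x=0. Stack: []
LOAD_CONST → push 11. Stack: [11]
LOAD_FAST a → push 31. Stack: [11, 31]
BINARY_OP - → 11 - 31 = -20. Stack: [-20]
STORE_FAST r → r=-20. Stack: []
LOAD_FAST b → push 12. Stack: [12]
LOAD_CONST → push 1. Stack: [12, 1]
BINARY_OP % → 12 % 1 = 0. Stack: [0]
LOAD_FAST_LOAD_FAST r,x → push -20,0. Stack: [0, -20, 0]
BINARY_OP * → -20 * 0 = 0. Stack: [0, 0]
BINARY_OP * → 0 * 0 = 0. Stack: [0]
STORE_FAST u → u=0. Stack: []
LOAD_CONST → push 8. Stack: [8]
LOAD_FAST b → push 12. Stack: [8, 12]
BINARY_OP + → 8 + 12 = 20. Stack: [20]
LOAD_CONST → push 9. Stack: [20, 9]
BINARY_OP & → 20 & 9 = 0. Stack: [0]
STORE_FAST m → m=0. Stack: []
LOAD_FAST_LOAD_FAST b,b → push 12,12. Stack: [12, 12]
BINARY_OP - → 12 - 12 = 0. Stack: [0]
STORE_FAST z → z=0. Stack: []
LOAD_FAST_LOAD_FAST z,z → push 0,0. Stack: [0, 0]
BINARY_OP & → 0 & 0 = 0. Stack: [0]
RETURN_VALUE → return 0.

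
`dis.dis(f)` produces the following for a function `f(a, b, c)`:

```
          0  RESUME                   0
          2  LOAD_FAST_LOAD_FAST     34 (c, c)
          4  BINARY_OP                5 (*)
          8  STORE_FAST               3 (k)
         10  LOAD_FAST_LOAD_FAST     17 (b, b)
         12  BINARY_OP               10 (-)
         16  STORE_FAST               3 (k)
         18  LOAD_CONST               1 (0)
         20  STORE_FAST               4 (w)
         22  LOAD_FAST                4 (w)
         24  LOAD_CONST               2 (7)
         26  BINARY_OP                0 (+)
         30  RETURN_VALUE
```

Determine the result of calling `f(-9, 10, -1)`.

LOAD_FAST_LOAD_FAST c,c → push -1,-1. Stack: [-1, -1]
BINARY_OP * → -1 * -1 = 1. Stack: [1]
STORE_FAST k → k=1. Stack: []
LOAD_FAST_LOAD_FAST b,b → push 10,10. Stack: [10, 10]
BINARY_OP - → 10 - 10 = 0. Stack: [0]
STORE_FAST k → k=0. Stack: []
LOAD_CONST → push 0. Stack: [0]
STORE_FAST w → w=0. Stack: []
LOAD_FAST w → push 0. Stack: [0]
LOAD_CONST → push 7. Stack: [0, 7]
BINARY_OP + → 0 + 7 = 7. Stack: [7]
RETURN_VALUE → return 7.

7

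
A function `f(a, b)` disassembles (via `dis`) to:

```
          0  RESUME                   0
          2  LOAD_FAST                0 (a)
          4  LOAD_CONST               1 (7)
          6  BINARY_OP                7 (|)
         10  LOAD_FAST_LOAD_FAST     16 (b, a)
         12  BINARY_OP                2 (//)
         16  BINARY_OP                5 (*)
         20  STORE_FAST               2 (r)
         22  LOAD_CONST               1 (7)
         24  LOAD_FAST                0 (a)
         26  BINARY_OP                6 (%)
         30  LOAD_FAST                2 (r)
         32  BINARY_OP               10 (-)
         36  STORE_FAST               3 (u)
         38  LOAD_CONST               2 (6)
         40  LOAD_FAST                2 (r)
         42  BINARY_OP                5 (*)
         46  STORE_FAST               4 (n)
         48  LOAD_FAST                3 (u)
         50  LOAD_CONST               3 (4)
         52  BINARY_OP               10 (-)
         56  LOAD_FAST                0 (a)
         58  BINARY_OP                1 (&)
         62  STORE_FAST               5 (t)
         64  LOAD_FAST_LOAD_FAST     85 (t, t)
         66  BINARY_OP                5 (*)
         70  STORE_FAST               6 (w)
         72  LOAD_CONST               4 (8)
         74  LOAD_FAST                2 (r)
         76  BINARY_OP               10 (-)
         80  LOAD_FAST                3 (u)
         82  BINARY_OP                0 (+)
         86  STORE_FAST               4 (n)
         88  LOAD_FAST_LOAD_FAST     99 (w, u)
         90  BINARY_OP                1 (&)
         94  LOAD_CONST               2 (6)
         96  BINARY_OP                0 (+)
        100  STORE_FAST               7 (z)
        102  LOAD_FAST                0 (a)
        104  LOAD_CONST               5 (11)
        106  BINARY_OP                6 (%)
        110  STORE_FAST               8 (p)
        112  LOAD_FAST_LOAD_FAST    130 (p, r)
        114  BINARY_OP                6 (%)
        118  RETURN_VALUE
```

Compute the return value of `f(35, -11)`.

-37

LOAD_FAST a → push 35. Stack: [35]
LOAD_CONST → push 7. Stack: [35, 7]
BINARY_OP | → 35 | 7 = 39. Stack: [39]
LOAD_FAST_LOAD_FAST b,a → push -11,35. Stack: [39, -11, 35]
BINARY_OP // → -11 // 35 = -1. Stack: [39, -1]
BINARY_OP * → 39 * -1 = -39. Stack: [-39]
STORE_FAST r → r=-39. Stack: []
LOAD_CONST → push 7. Stack: [7]
LOAD_FAST a → push 35. Stack: [7, 35]
BINARY_OP % → 7 % 35 = 7. Stack: [7]
LOAD_FAST r → push -39. Stack: [7, -39]
BINARY_OP - → 7 - -39 = 46. Stack: [46]
STORE_FAST u → u=46. Stack: []
LOAD_CONST → push 6. Stack: [6]
LOAD_FAST r → push -39. Stack: [6, -39]
BINARY_OP * → 6 * -39 = -234. Stack: [-234]
STORE_FAST n → n=-234. Stack: []
LOAD_FAST u → push 46. Stack: [46]
LOAD_CONST → push 4. Stack: [46, 4]
BINARY_OP - → 46 - 4 = 42. Stack: [42]
LOAD_FAST a → push 35. Stack: [42, 35]
BINARY_OP & → 42 & 35 = 34. Stack: [34]
STORE_FAST t → t=34. Stack: []
LOAD_FAST_LOAD_FAST t,t → push 34,34. Stack: [34, 34]
BINARY_OP * → 34 * 34 = 1156. Stack: [1156]
STORE_FAST w → w=1156. Stack: []
LOAD_CONST → push 8. Stack: [8]
LOAD_FAST r → push -39. Stack: [8, -39]
BINARY_OP - → 8 - -39 = 47. Stack: [47]
LOAD_FAST u → push 46. Stack: [47, 46]
BINARY_OP + → 47 + 46 = 93. Stack: [93]
STORE_FAST n → n=93. Stack: []
LOAD_FAST_LOAD_FAST w,u → push 1156,46. Stack: [1156, 46]
BINARY_OP & → 1156 & 46 = 4. Stack: [4]
LOAD_CONST → push 6. Stack: [4, 6]
BINARY_OP + → 4 + 6 = 10. Stack: [10]
STORE_FAST z → z=10. Stack: []
LOAD_FAST a → push 35. Stack: [35]
LOAD_CONST → push 11. Stack: [35, 11]
BINARY_OP % → 35 % 11 = 2. Stack: [2]
STORE_FAST p → p=2. Stack: []
LOAD_FAST_LOAD_FAST p,r → push 2,-39. Stack: [2, -39]
BINARY_OP % → 2 % -39 = -37. Stack: [-37]
RETURN_VALUE → return -37.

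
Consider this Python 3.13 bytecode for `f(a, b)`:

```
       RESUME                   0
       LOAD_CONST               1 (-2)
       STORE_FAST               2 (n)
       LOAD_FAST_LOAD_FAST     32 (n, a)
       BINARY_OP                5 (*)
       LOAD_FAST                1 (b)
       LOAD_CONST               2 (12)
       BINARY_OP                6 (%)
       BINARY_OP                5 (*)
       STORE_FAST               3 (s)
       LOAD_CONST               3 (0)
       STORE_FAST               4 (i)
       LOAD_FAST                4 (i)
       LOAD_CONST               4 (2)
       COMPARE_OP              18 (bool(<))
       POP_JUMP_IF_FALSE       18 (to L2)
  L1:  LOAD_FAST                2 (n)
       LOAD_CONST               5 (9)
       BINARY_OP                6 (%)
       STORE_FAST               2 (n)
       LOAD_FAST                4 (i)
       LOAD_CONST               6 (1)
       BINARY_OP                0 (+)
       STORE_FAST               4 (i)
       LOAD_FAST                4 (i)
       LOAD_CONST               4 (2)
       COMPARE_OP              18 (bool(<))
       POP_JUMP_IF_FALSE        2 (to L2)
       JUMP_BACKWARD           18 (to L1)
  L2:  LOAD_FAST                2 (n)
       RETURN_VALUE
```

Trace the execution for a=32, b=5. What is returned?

LOAD_CONST → push -2. Stack: [-2]
STORE_FAST n → n=-2. Stack: []
LOAD_FAST_LOAD_FAST n,a → push -2,32. Stack: [-2, 32]
BINARY_OP * → -2 * 32 = -64. Stack: [-64]
LOAD_FAST b → push 5. Stack: [-64, 5]
LOAD_CONST → push 12. Stack: [-64, 5, 12]
BINARY_OP % → 5 % 12 = 5. Stack: [-64, 5]
BINARY_OP * → -64 * 5 = -320. Stack: [-320]
STORE_FAST s → s=-320. Stack: []
LOAD_CONST → push 0. Stack: [0]
STORE_FAST i → i=0. Stack: []
LOAD_FAST i → push 0. Stack: [0]
LOAD_CONST → push 2. Stack: [0, 2]
COMPARE_OP bool(<) → 0 vs 2 = True. Stack: [True]
POP_JUMP_IF_FALSE → pop True; no jump. Stack: []
LOAD_FAST n → push -2. Stack: [-2]
LOAD_CONST → push 9. Stack: [-2, 9]
BINARY_OP % → -2 % 9 = 7. Stack: [7]
STORE_FAST n → n=7. Stack: []
LOAD_FAST i → push 0. Stack: [0]
LOAD_CONST → push 1. Stack: [0, 1]
BINARY_OP + → 0 + 1 = 1. Stack: [1]
STORE_FAST i → i=1. Stack: []
LOAD_FAST i → push 1. Stack: [1]
LOAD_CONST → push 2. Stack: [1, 2]
COMPARE_OP bool(<) → 1 vs 2 = True. Stack: [True]
POP_JUMP_IF_FALSE → pop True; no jump. Stack: []
LOAD_FAST n → push 7. Stack: [7]
LOAD_CONST → push 9. Stack: [7, 9]
BINARY_OP % → 7 % 9 = 7. Stack: [7]
STORE_FAST n → n=7. Stack: []
LOAD_FAST i → push 1. Stack: [1]
LOAD_CONST → push 1. Stack: [1, 1]
BINARY_OP + → 1 + 1 = 2. Stack: [2]
STORE_FAST i → i=2. Stack: []
LOAD_FAST i → push 2. Stack: [2]
LOAD_CONST → push 2. Stack: [2, 2]
COMPARE_OP bool(<) → 2 vs 2 = False. Stack: [False]
POP_JUMP_IF_FALSE → pop False; jump. Stack: []
LOAD_FAST n → push 7. Stack: [7]
RETURN_VALUE → return 7.

7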